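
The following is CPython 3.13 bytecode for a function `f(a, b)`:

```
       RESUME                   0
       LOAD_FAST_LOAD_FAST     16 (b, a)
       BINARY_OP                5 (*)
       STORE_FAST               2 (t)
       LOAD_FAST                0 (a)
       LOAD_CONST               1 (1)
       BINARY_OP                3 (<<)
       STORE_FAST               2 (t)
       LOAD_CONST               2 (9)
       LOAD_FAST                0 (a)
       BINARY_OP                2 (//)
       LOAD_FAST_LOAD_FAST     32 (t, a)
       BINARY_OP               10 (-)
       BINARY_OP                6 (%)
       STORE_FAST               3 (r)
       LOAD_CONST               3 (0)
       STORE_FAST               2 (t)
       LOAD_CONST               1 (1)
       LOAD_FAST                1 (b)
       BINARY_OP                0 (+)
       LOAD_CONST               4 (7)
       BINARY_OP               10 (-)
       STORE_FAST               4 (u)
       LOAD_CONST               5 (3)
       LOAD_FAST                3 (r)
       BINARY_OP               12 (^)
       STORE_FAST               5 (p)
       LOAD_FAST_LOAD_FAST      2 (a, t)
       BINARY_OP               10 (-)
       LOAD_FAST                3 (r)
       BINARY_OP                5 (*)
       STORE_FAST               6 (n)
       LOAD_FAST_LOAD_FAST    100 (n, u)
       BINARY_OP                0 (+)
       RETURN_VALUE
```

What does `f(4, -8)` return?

-6

LOAD_FAST_LOAD_FAST b,a → push -8,4. Stack: [-8, 4]
BINARY_OP * → -8 * 4 = -32. Stack: [-32]
STORE_FAST t → t=-32. Stack: []
LOAD_FAST a → push 4. Stack: [4]
LOAD_CONST → push 1. Stack: [4, 1]
BINARY_OP << → 4 << 1 = 8. Stack: [8]
STORE_FAST t → t=8. Stack: []
LOAD_CONST → push 9. Stack: [9]
LOAD_FAST a → push 4. Stack: [9, 4]
BINARY_OP // → 9 // 4 = 2. Stack: [2]
LOAD_FAST_LOAD_FAST t,a → push 8,4. Stack: [2, 8, 4]
BINARY_OP - → 8 - 4 = 4. Stack: [2, 4]
BINARY_OP % → 2 % 4 = 2. Stack: [2]
STORE_FAST r → r=2. Stack: []
LOAD_CONST → push 0. Stack: [0]
STORE_FAST t → t=0. Stack: []
LOAD_CONST → push 1. Stack: [1]
LOAD_FAST b → push -8. Stack: [1, -8]
BINARY_OP + → 1 + -8 = -7. Stack: [-7]
LOAD_CONST → push 7. Stack: [-7, 7]
BINARY_OP - → -7 - 7 = -14. Stack: [-14]
STORE_FAST u → u=-14. Stack: []
LOAD_CONST → push 3. Stack: [3]
LOAD_FAST r → push 2. Stack: [3, 2]
BINARY_OP ^ → 3 ^ 2 = 1. Stack: [1]
STORE_FAST p → p=1. Stack: []
LOAD_FAST_LOAD_FAST a,t → push 4,0. Stack: [4, 0]
BINARY_OP - → 4 - 0 = 4. Stack: [4]
LOAD_FAST r → push 2. Stack: [4, 2]
BINARY_OP * → 4 * 2 = 8. Stack: [8]
STORE_FAST n → n=8. Stack: []
LOAD_FAST_LOAD_FAST n,u → push 8,-14. Stack: [8, -14]
BINARY_OP + → 8 + -14 = -6. Stack: [-6]
RETURN_VALUE → return -6.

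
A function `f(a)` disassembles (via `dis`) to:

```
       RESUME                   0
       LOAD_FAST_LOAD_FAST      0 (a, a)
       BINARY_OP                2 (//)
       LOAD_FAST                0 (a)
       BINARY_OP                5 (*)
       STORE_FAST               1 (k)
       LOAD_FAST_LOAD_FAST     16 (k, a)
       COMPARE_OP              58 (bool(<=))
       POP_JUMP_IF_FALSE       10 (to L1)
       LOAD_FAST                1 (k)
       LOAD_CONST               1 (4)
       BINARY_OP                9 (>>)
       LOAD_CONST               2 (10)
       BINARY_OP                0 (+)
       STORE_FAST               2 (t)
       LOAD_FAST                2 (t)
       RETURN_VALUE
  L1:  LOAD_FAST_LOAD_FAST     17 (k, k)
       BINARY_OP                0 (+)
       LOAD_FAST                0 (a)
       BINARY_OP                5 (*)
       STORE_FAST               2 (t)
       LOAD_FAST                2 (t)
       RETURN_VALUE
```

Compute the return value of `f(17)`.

LOAD_FAST_LOAD_FAST a,a → push 17,17. Stack: [17, 17]
BINARY_OP // → 17 // 17 = 1. Stack: [1]
LOAD_FAST a → push 17. Stack: [1, 17]
BINARY_OP * → 1 * 17 = 17. Stack: [17]
STORE_FAST k → k=17. Stack: []
LOAD_FAST_LOAD_FAST k,a → push 17,17. Stack: [17, 17]
COMPARE_OP bool(<=) → 17 vs 17 = True. Stack: [True]
POP_JUMP_IF_FALSE → pop True; no jump. Stack: []
LOAD_FAST k → push 17. Stack: [17]
LOAD_CONST → push 4. Stack: [17, 4]
BINARY_OP >> → 17 >> 4 = 1. Stack: [1]
LOAD_CONST → push 10. Stack: [1, 10]
BINARY_OP + → 1 + 10 = 11. Stack: [11]
STORE_FAST t → t=11. Stack: []
LOAD_FAST t → push 11. Stack: [11]
RETURN_VALUE → return 11.

11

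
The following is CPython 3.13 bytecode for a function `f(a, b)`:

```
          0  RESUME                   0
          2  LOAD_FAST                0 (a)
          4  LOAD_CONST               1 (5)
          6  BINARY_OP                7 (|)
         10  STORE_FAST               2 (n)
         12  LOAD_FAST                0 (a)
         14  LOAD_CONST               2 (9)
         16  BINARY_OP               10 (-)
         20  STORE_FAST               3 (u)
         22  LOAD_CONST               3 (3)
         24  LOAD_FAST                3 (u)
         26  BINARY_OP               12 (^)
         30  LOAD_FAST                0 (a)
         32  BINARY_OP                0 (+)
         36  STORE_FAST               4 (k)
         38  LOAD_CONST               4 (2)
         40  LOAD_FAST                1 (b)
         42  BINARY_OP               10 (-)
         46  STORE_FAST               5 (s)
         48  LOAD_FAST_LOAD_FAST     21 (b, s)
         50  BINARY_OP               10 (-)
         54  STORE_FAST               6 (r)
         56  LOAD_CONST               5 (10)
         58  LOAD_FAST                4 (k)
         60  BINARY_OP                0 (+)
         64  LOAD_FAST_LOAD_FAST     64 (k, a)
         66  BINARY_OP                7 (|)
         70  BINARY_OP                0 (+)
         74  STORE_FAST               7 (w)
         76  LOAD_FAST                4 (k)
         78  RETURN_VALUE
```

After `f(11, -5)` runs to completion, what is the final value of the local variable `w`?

LOAD_FAST a → push 11. Stack: [11]
LOAD_CONST → push 5. Stack: [11, 5]
BINARY_OP | → 11 | 5 = 15. Stack: [15]
STORE_FAST n → n=15. Stack: []
LOAD_FAST a → push 11. Stack: [11]
LOAD_CONST → push 9. Stack: [11, 9]
BINARY_OP - → 11 - 9 = 2. Stack: [2]
STORE_FAST u → u=2. Stack: []
LOAD_CONST → push 3. Stack: [3]
LOAD_FAST u → push 2. Stack: [3, 2]
BINARY_OP ^ → 3 ^ 2 = 1. Stack: [1]
LOAD_FAST a → push 11. Stack: [1, 11]
BINARY_OP + → 1 + 11 = 12. Stack: [12]
STORE_FAST k → k=12. Stack: []
LOAD_CONST → push 2. Stack: [2]
LOAD_FAST b → push -5. Stack: [2, -5]
BINARY_OP - → 2 - -5 = 7. Stack: [7]
STORE_FAST s → s=7. Stack: []
LOAD_FAST_LOAD_FAST b,s → push -5,7. Stack: [-5, 7]
BINARY_OP - → -5 - 7 = -12. Stack: [-12]
STORE_FAST r → r=-12. Stack: []
LOAD_CONST → push 10. Stack: [10]
LOAD_FAST k → push 12. Stack: [10, 12]
BINARY_OP + → 10 + 12 = 22. Stack: [22]
LOAD_FAST_LOAD_FAST k,a → push 12,11. Stack: [22, 12, 11]
BINARY_OP | → 12 | 11 = 15. Stack: [22, 15]
BINARY_OP + → 22 + 15 = 37. Stack: [37]
STORE_FAST w → w=37. Stack: []
LOAD_FAST k → push 12. Stack: [12]
RETURN_VALUE → return 12.

37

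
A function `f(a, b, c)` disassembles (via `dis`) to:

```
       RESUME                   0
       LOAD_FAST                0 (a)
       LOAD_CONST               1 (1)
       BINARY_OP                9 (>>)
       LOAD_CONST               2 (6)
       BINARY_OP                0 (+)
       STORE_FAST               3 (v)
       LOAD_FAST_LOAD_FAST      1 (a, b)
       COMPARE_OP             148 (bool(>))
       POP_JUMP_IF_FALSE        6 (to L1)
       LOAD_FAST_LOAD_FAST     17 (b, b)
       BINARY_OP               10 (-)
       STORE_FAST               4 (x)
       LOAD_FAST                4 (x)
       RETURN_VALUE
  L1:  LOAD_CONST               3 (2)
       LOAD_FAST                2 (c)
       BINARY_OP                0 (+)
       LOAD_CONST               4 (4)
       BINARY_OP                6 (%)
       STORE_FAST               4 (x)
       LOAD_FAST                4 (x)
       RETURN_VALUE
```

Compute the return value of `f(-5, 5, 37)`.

3

LOAD_FAST a → push -5. Stack: [-5]
LOAD_CONST → push 1. Stack: [-5, 1]
BINARY_OP >> → -5 >> 1 = -3. Stack: [-3]
LOAD_CONST → push 6. Stack: [-3, 6]
BINARY_OP + → -3 + 6 = 3. Stack: [3]
STORE_FAST v → v=3. Stack: []
LOAD_FAST_LOAD_FAST a,b → push -5,5. Stack: [-5, 5]
COMPARE_OP bool(>) → -5 vs 5 = False. Stack: [False]
POP_JUMP_IF_FALSE → pop False; jump. Stack: []
LOAD_CONST → push 2. Stack: [2]
LOAD_FAST c → push 37. Stack: [2, 37]
BINARY_OP + → 2 + 37 = 39. Stack: [39]
LOAD_CONST → push 4. Stack: [39, 4]
BINARY_OP % → 39 % 4 = 3. Stack: [3]
STORE_FAST x → x=3. Stack: []
LOAD_FAST x → push 3. Stack: [3]
RETURN_VALUE → return 3.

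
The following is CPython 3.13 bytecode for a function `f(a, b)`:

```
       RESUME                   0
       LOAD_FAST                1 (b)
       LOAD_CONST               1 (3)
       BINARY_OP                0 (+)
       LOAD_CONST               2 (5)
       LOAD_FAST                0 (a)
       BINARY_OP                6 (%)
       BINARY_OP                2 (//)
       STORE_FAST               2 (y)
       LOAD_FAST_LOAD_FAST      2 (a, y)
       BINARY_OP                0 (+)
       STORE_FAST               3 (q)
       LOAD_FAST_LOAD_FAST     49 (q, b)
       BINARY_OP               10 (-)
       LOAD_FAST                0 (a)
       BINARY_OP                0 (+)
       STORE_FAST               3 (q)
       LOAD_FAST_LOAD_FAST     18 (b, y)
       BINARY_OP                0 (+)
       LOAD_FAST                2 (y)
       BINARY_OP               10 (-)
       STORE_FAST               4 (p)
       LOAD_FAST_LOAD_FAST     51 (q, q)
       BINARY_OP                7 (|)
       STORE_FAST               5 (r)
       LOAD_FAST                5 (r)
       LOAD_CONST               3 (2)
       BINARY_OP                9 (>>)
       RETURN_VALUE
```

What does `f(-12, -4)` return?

LOAD_FAST b → push -4. Stack: [-4]
LOAD_CONST → push 3. Stack: [-4, 3]
BINARY_OP + → -4 + 3 = -1. Stack: [-1]
LOAD_CONST → push 5. Stack: [-1, 5]
LOAD_FAST a → push -12. Stack: [-1, 5, -12]
BINARY_OP % → 5 % -12 = -7. Stack: [-1, -7]
BINARY_OP // → -1 // -7 = 0. Stack: [0]
STORE_FAST y → y=0. Stack: []
LOAD_FAST_LOAD_FAST a,y → push -12,0. Stack: [-12, 0]
BINARY_OP + → -12 + 0 = -12. Stack: [-12]
STORE_FAST q → q=-12. Stack: []
LOAD_FAST_LOAD_FAST q,b → push -12,-4. Stack: [-12, -4]
BINARY_OP - → -12 - -4 = -8. Stack: [-8]
LOAD_FAST a → push -12. Stack: [-8, -12]
BINARY_OP + → -8 + -12 = -20. Stack: [-20]
STORE_FAST q → q=-20. Stack: []
LOAD_FAST_LOAD_FAST b,y → push -4,0. Stack: [-4, 0]
BINARY_OP + → -4 + 0 = -4. Stack: [-4]
LOAD_FAST y → push 0. Stack: [-4, 0]
BINARY_OP - → -4 - 0 = -4. Stack: [-4]
STORE_FAST p → p=-4. Stack: []
LOAD_FAST_LOAD_FAST q,q → push -20,-20. Stack: [-20, -20]
BINARY_OP | → -20 | -20 = -20. Stack: [-20]
STORE_FAST r → r=-20. Stack: []
LOAD_FAST r → push -20. Stack: [-20]
LOAD_CONST → push 2. Stack: [-20, 2]
BINARY_OP >> → -20 >> 2 = -5. Stack: [-5]
RETURN_VALUE → return -5.

-5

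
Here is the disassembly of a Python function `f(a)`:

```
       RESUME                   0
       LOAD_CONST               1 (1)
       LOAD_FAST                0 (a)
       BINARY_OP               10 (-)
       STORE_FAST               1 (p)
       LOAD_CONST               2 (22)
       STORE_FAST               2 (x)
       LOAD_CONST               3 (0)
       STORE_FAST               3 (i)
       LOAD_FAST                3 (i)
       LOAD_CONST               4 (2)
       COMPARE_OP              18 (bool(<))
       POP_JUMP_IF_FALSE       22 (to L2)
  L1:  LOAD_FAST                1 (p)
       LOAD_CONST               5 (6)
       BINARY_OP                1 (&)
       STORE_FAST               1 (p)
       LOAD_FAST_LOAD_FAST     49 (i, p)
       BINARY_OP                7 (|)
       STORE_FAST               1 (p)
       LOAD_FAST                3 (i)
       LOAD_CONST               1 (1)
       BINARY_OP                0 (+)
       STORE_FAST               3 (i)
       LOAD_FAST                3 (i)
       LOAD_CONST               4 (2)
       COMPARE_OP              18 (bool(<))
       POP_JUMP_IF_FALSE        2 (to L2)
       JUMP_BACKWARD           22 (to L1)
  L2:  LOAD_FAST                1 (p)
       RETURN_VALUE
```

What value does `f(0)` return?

LOAD_CONST → push 1. Stack: [1]
LOAD_FAST a → push 0. Stack: [1, 0]
BINARY_OP - → 1 - 0 = 1. Stack: [1]
STORE_FAST p → p=1. Stack: []
LOAD_CONST → push 22. Stack: [22]
STORE_FAST x → x=22. Stack: []
LOAD_CONST → push 0. Stack: [0]
STORE_FAST i → i=0. Stack: []
LOAD_FAST i → push 0. Stack: [0]
LOAD_CONST → push 2. Stack: [0, 2]
COMPARE_OP bool(<) → 0 vs 2 = True. Stack: [True]
POP_JUMP_IF_FALSE → pop True; no jump. Stack: []
LOAD_FAST p → push 1. Stack: [1]
LOAD_CONST → push 6. Stack: [1, 6]
BINARY_OP & → 1 & 6 = 0. Stack: [0]
STORE_FAST p → p=0. Stack: []
LOAD_FAST_LOAD_FAST i,p → push 0,0. Stack: [0, 0]
BINARY_OP | → 0 | 0 = 0. Stack: [0]
STORE_FAST p → p=0. Stack: []
LOAD_FAST i → push 0. Stack: [0]
LOAD_CONST → push 1. Stack: [0, 1]
BINARY_OP + → 0 + 1 = 1. Stack: [1]
STORE_FAST i → i=1. Stack: []
LOAD_FAST i → push 1. Stack: [1]
LOAD_CONST → push 2. Stack: [1, 2]
COMPARE_OP bool(<) → 1 vs 2 = True. Stack: [True]
POP_JUMP_IF_FALSE → pop True; no jump. Stack: []
LOAD_FAST p → push 0. Stack: [0]
LOAD_CONST → push 6. Stack: [0, 6]
BINARY_OP & → 0 & 6 = 0. Stack: [0]
STORE_FAST p → p=0. Stack: []
LOAD_FAST_LOAD_FAST i,p → push 1,0. Stack: [1, 0]
BINARY_OP | → 1 | 0 = 1. Stack: [1]
STORE_FAST p → p=1. Stack: []
LOAD_FAST i → push 1. Stack: [1]
LOAD_CONST → push 1. Stack: [1, 1]
BINARY_OP + → 1 + 1 = 2. Stack: [2]
STORE_FAST i → i=2. Stack: []
LOAD_FAST i → push 2. Stack: [2]
LOAD_CONST → push 2. Stack: [2, 2]
COMPARE_OP bool(<) → 2 vs 2 = False. Stack: [False]
POP_JUMP_IF_FALSE → pop False; jump. Stack: []
LOAD_FAST p → push 1. Stack: [1]
RETURN_VALUE → return 1.

1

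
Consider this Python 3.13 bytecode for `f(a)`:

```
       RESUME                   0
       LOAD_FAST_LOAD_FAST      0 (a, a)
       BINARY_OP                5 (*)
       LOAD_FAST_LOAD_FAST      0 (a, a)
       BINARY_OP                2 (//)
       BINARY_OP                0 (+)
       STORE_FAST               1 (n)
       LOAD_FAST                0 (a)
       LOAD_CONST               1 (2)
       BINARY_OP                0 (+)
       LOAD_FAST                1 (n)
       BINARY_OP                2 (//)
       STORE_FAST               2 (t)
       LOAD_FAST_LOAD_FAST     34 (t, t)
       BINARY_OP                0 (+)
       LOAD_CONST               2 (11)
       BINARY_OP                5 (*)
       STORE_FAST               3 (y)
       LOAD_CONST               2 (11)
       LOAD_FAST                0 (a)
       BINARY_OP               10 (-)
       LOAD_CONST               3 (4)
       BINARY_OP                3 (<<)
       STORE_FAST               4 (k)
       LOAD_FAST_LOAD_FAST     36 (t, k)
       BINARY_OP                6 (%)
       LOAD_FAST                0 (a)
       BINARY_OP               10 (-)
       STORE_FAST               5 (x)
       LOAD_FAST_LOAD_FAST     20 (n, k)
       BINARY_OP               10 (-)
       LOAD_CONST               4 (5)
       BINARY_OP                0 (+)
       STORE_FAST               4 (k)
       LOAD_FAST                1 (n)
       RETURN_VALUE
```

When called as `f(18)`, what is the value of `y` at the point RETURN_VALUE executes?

LOAD_FAST_LOAD_FAST a,a → push 18,18. Stack: [18, 18]
BINARY_OP * → 18 * 18 = 324. Stack: [324]
LOAD_FAST_LOAD_FAST a,a → push 18,18. Stack: [324, 18, 18]
BINARY_OP // → 18 // 18 = 1. Stack: [324, 1]
BINARY_OP + → 324 + 1 = 325. Stack: [325]
STORE_FAST n → n=325. Stack: []
LOAD_FAST a → push 18. Stack: [18]
LOAD_CONST → push 2. Stack: [18, 2]
BINARY_OP + → 18 + 2 = 20. Stack: [20]
LOAD_FAST n → push 325. Stack: [20, 325]
BINARY_OP // → 20 // 325 = 0. Stack: [0]
STORE_FAST t → t=0. Stack: []
LOAD_FAST_LOAD_FAST t,t → push 0,0. Stack: [0, 0]
BINARY_OP + → 0 + 0 = 0. Stack: [0]
LOAD_CONST → push 11. Stack: [0, 11]
BINARY_OP * → 0 * 11 = 0. Stack: [0]
STORE_FAST y → y=0. Stack: []
LOAD_CONST → push 11. Stack: [11]
LOAD_FAST a → push 18. Stack: [11, 18]
BINARY_OP - → 11 - 18 = -7. Stack: [-7]
LOAD_CONST → push 4. Stack: [-7, 4]
BINARY_OP << → -7 << 4 = -112. Stack: [-112]
STORE_FAST k → k=-112. Stack: []
LOAD_FAST_LOAD_FAST t,k → push 0,-112. Stack: [0, -112]
BINARY_OP % → 0 % -112 = 0. Stack: [0]
LOAD_FAST a → push 18. Stack: [0, 18]
BINARY_OP - → 0 - 18 = -18. Stack: [-18]
STORE_FAST x → x=-18. Stack: []
LOAD_FAST_LOAD_FAST n,k → push 325,-112. Stack: [325, -112]
BINARY_OP - → 325 - -112 = 437. Stack: [437]
LOAD_CONST → push 5. Stack: [437, 5]
BINARY_OP + → 437 + 5 = 442. Stack: [442]
STORE_FAST k → k=442. Stack: []
LOAD_FAST n → push 325. Stack: [325]
RETURN_VALUE → return 325.

0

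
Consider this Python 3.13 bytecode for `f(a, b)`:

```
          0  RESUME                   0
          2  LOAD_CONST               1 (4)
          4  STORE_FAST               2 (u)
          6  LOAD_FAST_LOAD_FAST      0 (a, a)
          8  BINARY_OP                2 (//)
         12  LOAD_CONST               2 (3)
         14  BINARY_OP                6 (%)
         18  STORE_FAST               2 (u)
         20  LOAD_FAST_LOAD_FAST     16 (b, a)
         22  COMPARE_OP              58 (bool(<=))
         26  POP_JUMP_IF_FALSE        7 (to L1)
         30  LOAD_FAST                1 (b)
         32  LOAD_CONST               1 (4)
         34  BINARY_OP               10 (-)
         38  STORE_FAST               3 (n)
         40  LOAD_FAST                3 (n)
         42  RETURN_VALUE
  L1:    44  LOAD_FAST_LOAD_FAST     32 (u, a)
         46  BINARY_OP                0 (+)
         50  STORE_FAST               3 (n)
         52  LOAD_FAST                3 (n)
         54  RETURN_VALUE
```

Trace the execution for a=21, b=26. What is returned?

LOAD_CONST → push 4. Stack: [4]
STORE_FAST u → u=4. Stack: []
LOAD_FAST_LOAD_FAST a,a → push 21,21. Stack: [21, 21]
BINARY_OP // → 21 // 21 = 1. Stack: [1]
LOAD_CONST → push 3. Stack: [1, 3]
BINARY_OP % → 1 % 3 = 1. Stack: [1]
STORE_FAST u → u=1. Stack: []
LOAD_FAST_LOAD_FAST b,a → push 26,21. Stack: [26, 21]
COMPARE_OP bool(<=) → 26 vs 21 = False. Stack: [False]
POP_JUMP_IF_FALSE → pop False; jump. Stack: []
LOAD_FAST_LOAD_FAST u,a → push 1,21. Stack: [1, 21]
BINARY_OP + → 1 + 21 = 22. Stack: [22]
STORE_FAST n → n=22. Stack: []
LOAD_FAST n → push 22. Stack: [22]
RETURN_VALUE → return 22.

22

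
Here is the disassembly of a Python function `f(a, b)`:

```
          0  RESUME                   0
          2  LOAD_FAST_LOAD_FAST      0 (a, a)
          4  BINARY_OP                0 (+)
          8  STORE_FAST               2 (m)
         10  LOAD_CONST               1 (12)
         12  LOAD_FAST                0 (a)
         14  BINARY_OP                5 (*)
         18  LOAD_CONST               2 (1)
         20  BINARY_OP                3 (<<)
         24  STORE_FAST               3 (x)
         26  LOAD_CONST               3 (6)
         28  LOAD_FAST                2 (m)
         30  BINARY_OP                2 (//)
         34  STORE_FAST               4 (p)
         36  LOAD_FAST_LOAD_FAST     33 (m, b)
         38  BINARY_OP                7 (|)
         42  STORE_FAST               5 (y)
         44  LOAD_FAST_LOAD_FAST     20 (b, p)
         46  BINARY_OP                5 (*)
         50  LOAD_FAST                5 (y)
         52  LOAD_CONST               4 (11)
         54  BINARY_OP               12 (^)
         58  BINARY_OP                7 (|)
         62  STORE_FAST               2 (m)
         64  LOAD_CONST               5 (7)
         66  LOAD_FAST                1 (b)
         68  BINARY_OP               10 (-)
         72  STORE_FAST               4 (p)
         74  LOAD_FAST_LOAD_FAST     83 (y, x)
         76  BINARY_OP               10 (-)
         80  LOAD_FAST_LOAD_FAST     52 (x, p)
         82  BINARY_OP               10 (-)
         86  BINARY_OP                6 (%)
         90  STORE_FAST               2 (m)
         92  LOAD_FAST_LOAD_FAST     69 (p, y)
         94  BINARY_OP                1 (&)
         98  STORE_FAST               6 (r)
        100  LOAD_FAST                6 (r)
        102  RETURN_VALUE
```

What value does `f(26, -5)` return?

12

LOAD_FAST_LOAD_FAST a,a → push 26,26. Stack: [26, 26]
BINARY_OP + → 26 + 26 = 52. Stack: [52]
STORE_FAST m → m=52. Stack: []
LOAD_CONST → push 12. Stack: [12]
LOAD_FAST a → push 26. Stack: [12, 26]
BINARY_OP * → 12 * 26 = 312. Stack: [312]
LOAD_CONST → push 1. Stack: [312, 1]
BINARY_OP << → 312 << 1 = 624. Stack: [624]
STORE_FAST x → x=624. Stack: []
LOAD_CONST → push 6. Stack: [6]
LOAD_FAST m → push 52. Stack: [6, 52]
BINARY_OP // → 6 // 52 = 0. Stack: [0]
STORE_FAST p → p=0. Stack: []
LOAD_FAST_LOAD_FAST m,b → push 52,-5. Stack: [52, -5]
BINARY_OP | → 52 | -5 = -1. Stack: [-1]
STORE_FAST y → y=-1. Stack: []
LOAD_FAST_LOAD_FAST b,p → push -5,0. Stack: [-5, 0]
BINARY_OP * → -5 * 0 = 0. Stack: [0]
LOAD_FAST y → push -1. Stack: [0, -1]
LOAD_CONST → push 11. Stack: [0, -1, 11]
BINARY_OP ^ → -1 ^ 11 = -12. Stack: [0, -12]
BINARY_OP | → 0 | -12 = -12. Stack: [-12]
STORE_FAST m → m=-12. Stack: []
LOAD_CONST → push 7. Stack: [7]
LOAD_FAST b → push -5. Stack: [7, -5]
BINARY_OP - → 7 - -5 = 12. Stack: [12]
STORE_FAST p → p=12. Stack: []
LOAD_FAST_LOAD_FAST y,x → push -1,624. Stack: [-1, 624]
BINARY_OP - → -1 - 624 = -625. Stack: [-625]
LOAD_FAST_LOAD_FAST x,p → push 624,12. Stack: [-625, 624, 12]
BINARY_OP - → 624 - 12 = 612. Stack: [-625, 612]
BINARY_OP % → -625 % 612 = 599. Stack: [599]
STORE_FAST m → m=599. Stack: []
LOAD_FAST_LOAD_FAST p,y → push 12,-1. Stack: [12, -1]
BINARY_OP & → 12 & -1 = 12. Stack: [12]
STORE_FAST r → r=12. Stack: []
LOAD_FAST r → push 12. Stack: [12]
RETURN_VALUE → return 12.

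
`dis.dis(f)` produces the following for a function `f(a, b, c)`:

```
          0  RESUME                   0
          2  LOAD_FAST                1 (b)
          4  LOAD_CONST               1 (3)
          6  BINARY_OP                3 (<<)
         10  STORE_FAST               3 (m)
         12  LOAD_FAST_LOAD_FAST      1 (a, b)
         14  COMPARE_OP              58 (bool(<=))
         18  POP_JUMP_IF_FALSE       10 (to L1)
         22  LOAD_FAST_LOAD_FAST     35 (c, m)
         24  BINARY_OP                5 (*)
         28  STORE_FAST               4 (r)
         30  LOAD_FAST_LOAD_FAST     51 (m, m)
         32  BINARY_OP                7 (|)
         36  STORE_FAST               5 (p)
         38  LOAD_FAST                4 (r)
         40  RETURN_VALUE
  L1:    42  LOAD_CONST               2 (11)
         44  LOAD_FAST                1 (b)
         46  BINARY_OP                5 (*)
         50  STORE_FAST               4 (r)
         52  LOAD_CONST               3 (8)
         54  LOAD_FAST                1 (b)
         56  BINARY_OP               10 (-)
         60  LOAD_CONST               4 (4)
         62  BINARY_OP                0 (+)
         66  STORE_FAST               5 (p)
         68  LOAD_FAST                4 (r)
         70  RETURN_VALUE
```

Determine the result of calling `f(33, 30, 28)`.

LOAD_FAST b → push 30. Stack: [30]
LOAD_CONST → push 3. Stack: [30, 3]
BINARY_OP << → 30 << 3 = 240. Stack: [240]
STORE_FAST m → m=240. Stack: []
LOAD_FAST_LOAD_FAST a,b → push 33,30. Stack: [33, 30]
COMPARE_OP bool(<=) → 33 vs 30 = False. Stack: [False]
POP_JUMP_IF_FALSE → pop False; jump. Stack: []
LOAD_CONST → push 11. Stack: [11]
LOAD_FAST b → push 30. Stack: [11, 30]
BINARY_OP * → 11 * 30 = 330. Stack: [330]
STORE_FAST r → r=330. Stack: []
LOAD_CONST → push 8. Stack: [8]
LOAD_FAST b → push 30. Stack: [8, 30]
BINARY_OP - → 8 - 30 = -22. Stack: [-22]
LOAD_CONST → push 4. Stack: [-22, 4]
BINARY_OP + → -22 + 4 = -18. Stack: [-18]
STORE_FAST p → p=-18. Stack: []
LOAD_FAST r → push 330. Stack: [330]
RETURN_VALUE → return 330.

330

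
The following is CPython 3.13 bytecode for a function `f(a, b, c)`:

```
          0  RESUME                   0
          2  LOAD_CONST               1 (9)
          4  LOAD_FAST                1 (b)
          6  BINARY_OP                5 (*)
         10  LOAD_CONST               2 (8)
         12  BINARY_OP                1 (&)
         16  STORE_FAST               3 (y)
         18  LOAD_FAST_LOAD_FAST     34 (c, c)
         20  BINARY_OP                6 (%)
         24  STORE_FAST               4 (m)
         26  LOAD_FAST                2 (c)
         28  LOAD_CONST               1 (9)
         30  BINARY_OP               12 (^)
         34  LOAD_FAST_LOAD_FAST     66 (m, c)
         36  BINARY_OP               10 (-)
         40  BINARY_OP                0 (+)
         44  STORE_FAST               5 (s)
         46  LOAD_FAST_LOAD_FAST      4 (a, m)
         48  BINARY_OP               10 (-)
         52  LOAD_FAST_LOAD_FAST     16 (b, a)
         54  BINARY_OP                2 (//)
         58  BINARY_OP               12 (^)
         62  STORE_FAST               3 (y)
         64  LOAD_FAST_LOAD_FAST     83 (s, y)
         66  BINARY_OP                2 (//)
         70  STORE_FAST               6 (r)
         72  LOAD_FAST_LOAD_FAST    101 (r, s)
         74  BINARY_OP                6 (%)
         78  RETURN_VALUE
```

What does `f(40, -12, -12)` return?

LOAD_CONST → push 9. Stack: [9]
LOAD_FAST b → push -12. Stack: [9, -12]
BINARY_OP * → 9 * -12 = -108. Stack: [-108]
LOAD_CONST → push 8. Stack: [-108, 8]
BINARY_OP & → -108 & 8 = 0. Stack: [0]
STORE_FAST y → y=0. Stack: []
LOAD_FAST_LOAD_FAST c,c → push -12,-12. Stack: [-12, -12]
BINARY_OP % → -12 % -12 = 0. Stack: [0]
STORE_FAST m → m=0. Stack: []
LOAD_FAST c → push -12. Stack: [-12]
LOAD_CONST → push 9. Stack: [-12, 9]
BINARY_OP ^ → -12 ^ 9 = -3. Stack: [-3]
LOAD_FAST_LOAD_FAST m,c → push 0,-12. Stack: [-3, 0, -12]
BINARY_OP - → 0 - -12 = 12. Stack: [-3, 12]
BINARY_OP + → -3 + 12 = 9. Stack: [9]
STORE_FAST s → s=9. Stack: []
LOAD_FAST_LOAD_FAST a,m → push 40,0. Stack: [40, 0]
BINARY_OP - → 40 - 0 = 40. Stack: [40]
LOAD_FAST_LOAD_FAST b,a → push -12,40. Stack: [40, -12, 40]
BINARY_OP // → -12 // 40 = -1. Stack: [40, -1]
BINARY_OP ^ → 40 ^ -1 = -41. Stack: [-41]
STORE_FAST y → y=-41. Stack: []
LOAD_FAST_LOAD_FAST s,y → push 9,-41. Stack: [9, -41]
BINARY_OP // → 9 // -41 = -1. Stack: [-1]
STORE_FAST r → r=-1. Stack: []
LOAD_FAST_LOAD_FAST r,s → push -1,9. Stack: [-1, 9]
BINARY_OP % → -1 % 9 = 8. Stack: [8]
RETURN_VALUE → return 8.

8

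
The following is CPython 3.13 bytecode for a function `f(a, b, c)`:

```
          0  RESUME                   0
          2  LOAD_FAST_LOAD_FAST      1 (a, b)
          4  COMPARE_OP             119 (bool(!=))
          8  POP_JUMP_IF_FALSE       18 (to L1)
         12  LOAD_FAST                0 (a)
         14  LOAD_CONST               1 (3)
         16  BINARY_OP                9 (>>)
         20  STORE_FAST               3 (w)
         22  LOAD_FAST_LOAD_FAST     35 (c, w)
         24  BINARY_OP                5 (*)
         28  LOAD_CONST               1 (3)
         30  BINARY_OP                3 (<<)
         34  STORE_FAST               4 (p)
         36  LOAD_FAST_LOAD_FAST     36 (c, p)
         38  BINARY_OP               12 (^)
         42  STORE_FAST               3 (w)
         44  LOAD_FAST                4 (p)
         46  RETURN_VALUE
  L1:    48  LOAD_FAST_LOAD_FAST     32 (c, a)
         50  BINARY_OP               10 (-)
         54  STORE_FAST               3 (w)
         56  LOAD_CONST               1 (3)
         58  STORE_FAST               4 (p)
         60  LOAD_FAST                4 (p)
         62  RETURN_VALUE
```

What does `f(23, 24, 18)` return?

LOAD_FAST_LOAD_FAST a,b → push 23,24. Stack: [23, 24]
COMPARE_OP bool(!=) → 23 vs 24 = True. Stack: [True]
POP_JUMP_IF_FALSE → pop True; no jump. Stack: []
LOAD_FAST a → push 23. Stack: [23]
LOAD_CONST → push 3. Stack: [23, 3]
BINARY_OP >> → 23 >> 3 = 2. Stack: [2]
STORE_FAST w → w=2. Stack: []
LOAD_FAST_LOAD_FAST c,w → push 18,2. Stack: [18, 2]
BINARY_OP * → 18 * 2 = 36. Stack: [36]
LOAD_CONST → push 3. Stack: [36, 3]
BINARY_OP << → 36 << 3 = 288. Stack: [288]
STORE_FAST p → p=288. Stack: []
LOAD_FAST_LOAD_FAST c,p → push 18,288. Stack: [18, 288]
BINARY_OP ^ → 18 ^ 288 = 306. Stack: [306]
STORE_FAST w → w=306. Stack: []
LOAD_FAST p → push 288. Stack: [288]
RETURN_VALUE → return 288.

288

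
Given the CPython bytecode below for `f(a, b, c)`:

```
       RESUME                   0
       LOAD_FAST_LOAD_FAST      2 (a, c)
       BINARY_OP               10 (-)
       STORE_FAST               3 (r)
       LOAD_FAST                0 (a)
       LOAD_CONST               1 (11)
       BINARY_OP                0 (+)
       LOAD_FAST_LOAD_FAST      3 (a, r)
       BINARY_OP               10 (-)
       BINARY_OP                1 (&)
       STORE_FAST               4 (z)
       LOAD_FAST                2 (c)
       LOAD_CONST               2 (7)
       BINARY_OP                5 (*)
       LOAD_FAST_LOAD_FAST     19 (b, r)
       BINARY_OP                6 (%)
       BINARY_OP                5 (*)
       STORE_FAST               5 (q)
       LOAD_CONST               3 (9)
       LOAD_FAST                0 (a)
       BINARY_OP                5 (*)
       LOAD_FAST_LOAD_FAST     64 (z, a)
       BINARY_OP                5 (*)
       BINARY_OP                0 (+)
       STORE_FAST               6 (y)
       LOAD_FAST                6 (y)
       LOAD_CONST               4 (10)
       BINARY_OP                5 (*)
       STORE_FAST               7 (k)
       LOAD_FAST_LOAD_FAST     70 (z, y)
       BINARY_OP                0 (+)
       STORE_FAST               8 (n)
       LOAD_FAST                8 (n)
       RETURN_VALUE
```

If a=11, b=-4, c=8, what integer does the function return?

99

LOAD_FAST_LOAD_FAST a,c → push 11,8. Stack: [11, 8]
BINARY_OP - → 11 - 8 = 3. Stack: [3]
STORE_FAST r → r=3. Stack: []
LOAD_FAST a → push 11. Stack: [11]
LOAD_CONST → push 11. Stack: [11, 11]
BINARY_OP + → 11 + 11 = 22. Stack: [22]
LOAD_FAST_LOAD_FAST a,r → push 11,3. Stack: [22, 11, 3]
BINARY_OP - → 11 - 3 = 8. Stack: [22, 8]
BINARY_OP & → 22 & 8 = 0. Stack: [0]
STORE_FAST z → z=0. Stack: []
LOAD_FAST c → push 8. Stack: [8]
LOAD_CONST → push 7. Stack: [8, 7]
BINARY_OP * → 8 * 7 = 56. Stack: [56]
LOAD_FAST_LOAD_FAST b,r → push -4,3. Stack: [56, -4, 3]
BINARY_OP % → -4 % 3 = 2. Stack: [56, 2]
BINARY_OP * → 56 * 2 = 112. Stack: [112]
STORE_FAST q → q=112. Stack: []
LOAD_CONST → push 9. Stack: [9]
LOAD_FAST a → push 11. Stack: [9, 11]
BINARY_OP * → 9 * 11 = 99. Stack: [99]
LOAD_FAST_LOAD_FAST z,a → push 0,11. Stack: [99, 0, 11]
BINARY_OP * → 0 * 11 = 0. Stack: [99, 0]
BINARY_OP + → 99 + 0 = 99. Stack: [99]
STORE_FAST y → y=99. Stack: []
LOAD_FAST y → push 99. Stack: [99]
LOAD_CONST → push 10. Stack: [99, 10]
BINARY_OP * → 99 * 10 = 990. Stack: [990]
STORE_FAST k → k=990. Stack: []
LOAD_FAST_LOAD_FAST z,y → push 0,99. Stack: [0, 99]
BINARY_OP + → 0 + 99 = 99. Stack: [99]
STORE_FAST n → n=99. Stack: []
LOAD_FAST n → push 99. Stack: [99]
RETURN_VALUE → return 99.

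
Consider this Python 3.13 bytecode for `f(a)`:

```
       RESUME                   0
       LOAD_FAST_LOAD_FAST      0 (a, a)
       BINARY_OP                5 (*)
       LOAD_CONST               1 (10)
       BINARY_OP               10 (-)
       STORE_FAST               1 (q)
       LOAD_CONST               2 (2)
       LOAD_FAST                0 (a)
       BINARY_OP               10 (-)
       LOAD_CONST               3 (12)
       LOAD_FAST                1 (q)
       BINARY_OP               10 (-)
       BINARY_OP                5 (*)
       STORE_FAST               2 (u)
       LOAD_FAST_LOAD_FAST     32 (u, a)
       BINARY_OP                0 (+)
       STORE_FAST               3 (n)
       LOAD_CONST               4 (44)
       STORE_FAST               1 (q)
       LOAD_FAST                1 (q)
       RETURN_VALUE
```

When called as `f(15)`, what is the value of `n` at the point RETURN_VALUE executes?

2654

LOAD_FAST_LOAD_FAST a,a → push 15,15. Stack: [15, 15]
BINARY_OP * → 15 * 15 = 225. Stack: [225]
LOAD_CONST → push 10. Stack: [225, 10]
BINARY_OP - → 225 - 10 = 215. Stack: [215]
STORE_FAST q → q=215. Stack: []
LOAD_CONST → push 2. Stack: [2]
LOAD_FAST a → push 15. Stack: [2, 15]
BINARY_OP - → 2 - 15 = -13. Stack: [-13]
LOAD_CONST → push 12. Stack: [-13, 12]
LOAD_FAST q → push 215. Stack: [-13, 12, 215]
BINARY_OP - → 12 - 215 = -203. Stack: [-13, -203]
BINARY_OP * → -13 * -203 = 2639. Stack: [2639]
STORE_FAST u → u=2639. Stack: []
LOAD_FAST_LOAD_FAST u,a → push 2639,15. Stack: [2639, 15]
BINARY_OP + → 2639 + 15 = 2654. Stack: [2654]
STORE_FAST n → n=2654. Stack: []
LOAD_CONST → push 44. Stack: [44]
STORE_FAST q → q=44. Stack: []
LOAD_FAST q → push 44. Stack: [44]
RETURN_VALUE → return 44.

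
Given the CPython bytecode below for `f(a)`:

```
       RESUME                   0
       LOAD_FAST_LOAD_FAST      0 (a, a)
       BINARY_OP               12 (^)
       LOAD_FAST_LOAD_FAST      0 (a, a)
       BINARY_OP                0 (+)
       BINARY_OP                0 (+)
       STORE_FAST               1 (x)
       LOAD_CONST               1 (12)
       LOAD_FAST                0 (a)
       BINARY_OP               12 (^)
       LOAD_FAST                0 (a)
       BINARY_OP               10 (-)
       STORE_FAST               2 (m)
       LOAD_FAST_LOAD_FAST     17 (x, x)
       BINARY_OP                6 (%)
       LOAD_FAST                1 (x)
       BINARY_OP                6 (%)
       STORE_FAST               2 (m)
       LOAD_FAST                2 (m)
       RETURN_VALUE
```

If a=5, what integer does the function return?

0

LOAD_FAST_LOAD_FAST a,a → push 5,5. Stack: [5, 5]
BINARY_OP ^ → 5 ^ 5 = 0. Stack: [0]
LOAD_FAST_LOAD_FAST a,a → push 5,5. Stack: [0, 5, 5]
BINARY_OP + → 5 + 5 = 10. Stack: [0, 10]
BINARY_OP + → 0 + 10 = 10. Stack: [10]
STORE_FAST x → x=10. Stack: []
LOAD_CONST → push 12. Stack: [12]
LOAD_FAST a → push 5. Stack: [12, 5]
BINARY_OP ^ → 12 ^ 5 = 9. Stack: [9]
LOAD_FAST a → push 5. Stack: [9, 5]
BINARY_OP - → 9 - 5 = 4. Stack: [4]
STORE_FAST m → m=4. Stack: []
LOAD_FAST_LOAD_FAST x,x → push 10,10. Stack: [10, 10]
BINARY_OP % → 10 % 10 = 0. Stack: [0]
LOAD_FAST x → push 10. Stack: [0, 10]
BINARY_OP % → 0 % 10 = 0. Stack: [0]
STORE_FAST m → m=0. Stack: []
LOAD_FAST m → push 0. Stack: [0]
RETURN_VALUE → return 0.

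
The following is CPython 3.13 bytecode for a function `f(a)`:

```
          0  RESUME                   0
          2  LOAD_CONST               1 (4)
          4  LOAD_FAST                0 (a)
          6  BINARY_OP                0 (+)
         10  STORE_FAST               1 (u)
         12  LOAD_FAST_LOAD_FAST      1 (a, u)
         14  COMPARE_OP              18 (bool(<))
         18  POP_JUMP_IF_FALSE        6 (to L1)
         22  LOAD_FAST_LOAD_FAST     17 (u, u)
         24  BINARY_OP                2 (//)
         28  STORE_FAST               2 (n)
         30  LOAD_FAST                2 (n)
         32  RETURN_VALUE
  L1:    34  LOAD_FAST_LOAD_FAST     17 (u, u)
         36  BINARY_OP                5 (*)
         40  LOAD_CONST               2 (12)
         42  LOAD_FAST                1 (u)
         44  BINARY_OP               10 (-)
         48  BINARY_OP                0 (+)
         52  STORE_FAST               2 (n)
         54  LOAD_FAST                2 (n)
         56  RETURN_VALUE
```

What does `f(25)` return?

LOAD_CONST → push 4. Stack: [4]
LOAD_FAST a → push 25. Stack: [4, 25]
BINARY_OP + → 4 + 25 = 29. Stack: [29]
STORE_FAST u → u=29. Stack: []
LOAD_FAST_LOAD_FAST a,u → push 25,29. Stack: [25, 29]
COMPARE_OP bool(<) → 25 vs 29 = True. Stack: [True]
POP_JUMP_IF_FALSE → pop True; no jump. Stack: []
LOAD_FAST_LOAD_FAST u,u → push 29,29. Stack: [29, 29]
BINARY_OP // → 29 // 29 = 1. Stack: [1]
STORE_FAST n → n=1. Stack: []
LOAD_FAST n → push 1. Stack: [1]
RETURN_VALUE → return 1.

1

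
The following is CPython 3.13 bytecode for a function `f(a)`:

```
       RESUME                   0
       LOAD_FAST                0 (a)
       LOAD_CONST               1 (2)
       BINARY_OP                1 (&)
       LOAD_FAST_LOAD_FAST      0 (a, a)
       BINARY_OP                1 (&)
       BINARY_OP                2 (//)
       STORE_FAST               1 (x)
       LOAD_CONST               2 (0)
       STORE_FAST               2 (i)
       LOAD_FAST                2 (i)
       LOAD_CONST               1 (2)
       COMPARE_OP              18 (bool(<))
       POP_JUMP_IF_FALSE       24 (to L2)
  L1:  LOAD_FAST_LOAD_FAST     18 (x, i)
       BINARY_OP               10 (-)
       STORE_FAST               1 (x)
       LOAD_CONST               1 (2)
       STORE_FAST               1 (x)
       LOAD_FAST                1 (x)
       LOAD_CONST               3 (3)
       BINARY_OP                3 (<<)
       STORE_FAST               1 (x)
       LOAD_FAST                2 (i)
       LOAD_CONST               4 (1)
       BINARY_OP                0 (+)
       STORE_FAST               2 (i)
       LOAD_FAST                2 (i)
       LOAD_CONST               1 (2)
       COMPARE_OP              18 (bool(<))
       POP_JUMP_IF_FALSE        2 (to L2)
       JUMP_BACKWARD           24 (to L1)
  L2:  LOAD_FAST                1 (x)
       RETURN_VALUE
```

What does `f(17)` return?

16

LOAD_FAST a → push 17. Stack: [17]
LOAD_CONST → push 2. Stack: [17, 2]
BINARY_OP & → 17 & 2 = 0. Stack: [0]
LOAD_FAST_LOAD_FAST a,a → push 17,17. Stack: [0, 17, 17]
BINARY_OP & → 17 & 17 = 17. Stack: [0, 17]
BINARY_OP // → 0 // 17 = 0. Stack: [0]
STORE_FAST x → x=0. Stack: []
LOAD_CONST → push 0. Stack: [0]
STORE_FAST i → i=0. Stack: []
LOAD_FAST i → push 0. Stack: [0]
LOAD_CONST → push 2. Stack: [0, 2]
COMPARE_OP bool(<) → 0 vs 2 = True. Stack: [True]
POP_JUMP_IF_FALSE → pop True; no jump. Stack: []
LOAD_FAST_LOAD_FAST x,i → push 0,0. Stack: [0, 0]
BINARY_OP - → 0 - 0 = 0. Stack: [0]
STORE_FAST x → x=0. Stack: []
LOAD_CONST → push 2. Stack: [2]
STORE_FAST x → x=2. Stack: []
LOAD_FAST x → push 2. Stack: [2]
LOAD_CONST → push 3. Stack: [2, 3]
BINARY_OP << → 2 << 3 = 16. Stack: [16]
STORE_FAST x → x=16. Stack: []
LOAD_FAST i → push 0. Stack: [0]
LOAD_CONST → push 1. Stack: [0, 1]
BINARY_OP + → 0 + 1 = 1. Stack: [1]
STORE_FAST i → i=1. Stack: []
LOAD_FAST i → push 1. Stack: [1]
LOAD_CONST → push 2. Stack: [1, 2]
COMPARE_OP bool(<) → 1 vs 2 = True. Stack: [True]
POP_JUMP_IF_FALSE → pop True; no jump. Stack: []
LOAD_FAST_LOAD_FAST x,i → push 16,1. Stack: [16, 1]
BINARY_OP - → 16 - 1 = 15. Stack: [15]
STORE_FAST x → x=15. Stack: []
LOAD_CONST → push 2. Stack: [2]
STORE_FAST x → x=2. Stack: []
LOAD_FAST x → push 2. Stack: [2]
LOAD_CONST → push 3. Stack: [2, 3]
BINARY_OP << → 2 << 3 = 16. Stack: [16]
STORE_FAST x → x=16. Stack: []
LOAD_FAST i → push 1. Stack: [1]
LOAD_CONST → push 1. Stack: [1, 1]
BINARY_OP + → 1 + 1 = 2. Stack: [2]
STORE_FAST i → i=2. Stack: []
LOAD_FAST i → push 2. Stack: [2]
LOAD_CONST → push 2. Stack: [2, 2]
COMPARE_OP bool(<) → 2 vs 2 = False. Stack: [False]
POP_JUMP_IF_FALSE → pop False; jump. Stack: []
LOAD_FAST x → push 16. Stack: [16]
RETURN_VALUE → return 16.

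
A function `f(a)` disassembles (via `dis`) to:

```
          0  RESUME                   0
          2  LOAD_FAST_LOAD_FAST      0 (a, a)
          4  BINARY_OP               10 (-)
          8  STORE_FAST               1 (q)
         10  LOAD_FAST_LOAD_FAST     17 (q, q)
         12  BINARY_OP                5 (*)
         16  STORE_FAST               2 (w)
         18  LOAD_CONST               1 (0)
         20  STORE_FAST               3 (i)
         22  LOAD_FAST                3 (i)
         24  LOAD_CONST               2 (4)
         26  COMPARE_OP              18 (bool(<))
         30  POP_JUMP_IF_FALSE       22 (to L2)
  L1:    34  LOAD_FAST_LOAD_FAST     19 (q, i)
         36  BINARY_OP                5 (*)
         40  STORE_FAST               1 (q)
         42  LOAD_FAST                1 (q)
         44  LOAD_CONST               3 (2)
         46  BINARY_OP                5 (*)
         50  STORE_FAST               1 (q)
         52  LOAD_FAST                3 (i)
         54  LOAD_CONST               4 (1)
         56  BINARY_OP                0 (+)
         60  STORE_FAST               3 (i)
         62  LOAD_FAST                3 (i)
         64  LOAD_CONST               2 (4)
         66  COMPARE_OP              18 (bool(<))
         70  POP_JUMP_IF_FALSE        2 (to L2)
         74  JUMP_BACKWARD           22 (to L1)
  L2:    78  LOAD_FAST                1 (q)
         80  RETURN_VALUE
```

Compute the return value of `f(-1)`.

0

LOAD_FAST_LOAD_FAST a,a → push -1,-1
BINARY_OP - → -1 - -1 = 0
STORE_FAST q → q=0
LOAD_FAST_LOAD_FAST q,q → push 0,0
BINARY_OP * → 0 * 0 = 0
STORE_FAST w → w=0
LOAD_CONST → push 0
STORE_FAST i → i=0
LOAD_FAST i → push 0
LOAD_CONST → push 4
COMPARE_OP bool(<) → 0 vs 4 = True
POP_JUMP_IF_FALSE → pop True; no jump
LOAD_FAST_LOAD_FAST q,i → push 0,0
BINARY_OP * → 0 * 0 = 0
STORE_FAST q → q=0
LOAD_FAST q → push 0
LOAD_CONST → push 2
BINARY_OP * → 0 * 2 = 0
STORE_FAST q → q=0
LOAD_FAST i → push 0
LOAD_CONST → push 1
BINARY_OP + → 0 + 1 = 1
STORE_FAST i → i=1
LOAD_FAST i → push 1
LOAD_CONST → push 4
COMPARE_OP bool(<) → 1 vs 4 = True
POP_JUMP_IF_FALSE → pop True; no jump
LOAD_FAST_LOAD_FAST q,i → push 0,1
BINARY_OP * → 0 * 1 = 0
STORE_FAST q → q=0
LOAD_FAST q → push 0
LOAD_CONST → push 2
BINARY_OP * → 0 * 2 = 0
STORE_FAST q → q=0
LOAD_FAST i → push 1
LOAD_CONST → push 1
BINARY_OP + → 1 + 1 = 2
STORE_FAST i → i=2
LOAD_FAST i → push 2
LOAD_CONST → push 4
COMPARE_OP bool(<) → 2 vs 4 = True
POP_JUMP_IF_FALSE → pop True; no jump
LOAD_FAST_LOAD_FAST q,i → push 0,2
BINARY_OP * → 0 * 2 = 0
STORE_FAST q → q=0
LOAD_FAST q → push 0
LOAD_CONST → push 2
BINARY_OP * → 0 * 2 = 0
STORE_FAST q → q=0
LOAD_FAST i → push 2
LOAD_CONST → push 1
BINARY_OP + → 2 + 1 = 3
STORE_FAST i → i=3
LOAD_FAST i → push 3
LOAD_CONST → push 4
COMPARE_OP bool(<) → 3 vs 4 = True
POP_JUMP_IF_FALSE → pop True; no jump
LOAD_FAST_LOAD_FAST q,i → push 0,3
BINARY_OP * → 0 * 3 = 0
STORE_FAST q → q=0
LOAD_FAST q → push 0
LOAD_CONST → push 2
BINARY_OP * → 0 * 2 = 0
STORE_FAST q → q=0
LOAD_FAST i → push 3
LOAD_CONST → push 1
BINARY_OP + → 3 + 1 = 4
STORE_FAST i → i=4
LOAD_FAST i → push 4
LOAD_CONST → push 4
COMPARE_OP bool(<) → 4 vs 4 = False
POP_JUMP_IF_FALSE → pop False; jump
LOAD_FAST q → push 0
RETURN_VALUE → return 0.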